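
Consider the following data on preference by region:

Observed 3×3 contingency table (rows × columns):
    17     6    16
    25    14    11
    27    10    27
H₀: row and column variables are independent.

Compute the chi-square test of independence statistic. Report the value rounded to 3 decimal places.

test statistic = 6.803

Row totals [39, 50, 64], col totals [69, 30, 54], n=153
χ² = (17−17.59)²/17.59 + (6−7.65)²/7.65 + (16−13.76)²/13.76 + (25−22.55)²/22.55 + (14−9.80)²/9.80 + (11−17.65)²/17.65 + (27−28.86)²/28.86 + (10−12.55)²/12.55 + (27−22.59)²/22.59 = 6.8031
df = 4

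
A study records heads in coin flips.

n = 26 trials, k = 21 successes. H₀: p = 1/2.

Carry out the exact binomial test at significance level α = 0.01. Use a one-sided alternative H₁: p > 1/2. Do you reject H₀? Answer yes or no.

reject H₀: yes

Exact binomial: n=26, k=21, p₀=1/2=0.5000
P(X≥21) from Σ C(n,i)·p₀^i·(1−p₀)^(n−i)
p-value (one-sided, H₁ greater) = 0.00125
At α=0.01: p < α → reject H₀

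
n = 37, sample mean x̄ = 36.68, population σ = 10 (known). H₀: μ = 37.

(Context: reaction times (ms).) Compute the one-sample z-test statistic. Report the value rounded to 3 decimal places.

SE = σ/√n = 10/√37 = 1.6440
z = (x̄−μ₀)/SE = (36.68−37)/1.6440 = -0.1946

test statistic = -0.195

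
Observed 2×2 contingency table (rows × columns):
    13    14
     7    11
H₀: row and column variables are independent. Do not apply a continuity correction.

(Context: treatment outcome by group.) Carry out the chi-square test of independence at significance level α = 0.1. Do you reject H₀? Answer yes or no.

reject H₀: no

Row totals [27, 18], col totals [20, 25], n=45
χ² = (13−12.00)²/12.00 + (14−15.00)²/15.00 + (7−8.00)²/8.00 + (11−10.00)²/10.00 = 0.3750
df = 1
p-value (upper-tail) = 0.54029
At α=0.1: p ≥ α → fail to reject H₀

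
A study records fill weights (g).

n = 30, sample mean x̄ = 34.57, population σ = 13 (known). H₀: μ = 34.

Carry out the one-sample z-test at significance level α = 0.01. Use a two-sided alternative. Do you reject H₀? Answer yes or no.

SE = σ/√n = 13/√30 = 2.3735
z = (x̄−μ₀)/SE = (34.57−34)/2.3735 = 0.2402
p-value (two-sided) = 0.81021
At α=0.01: p ≥ α → fail to reject H₀

reject H₀: no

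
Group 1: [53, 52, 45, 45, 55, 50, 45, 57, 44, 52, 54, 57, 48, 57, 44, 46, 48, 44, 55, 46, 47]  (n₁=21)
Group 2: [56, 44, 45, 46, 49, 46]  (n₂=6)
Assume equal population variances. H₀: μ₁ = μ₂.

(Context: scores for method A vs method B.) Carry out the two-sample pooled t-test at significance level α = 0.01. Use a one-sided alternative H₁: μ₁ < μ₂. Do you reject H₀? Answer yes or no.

reject H₀: no

x̄₁=49.714, s₁=4.797, n₁=21
x̄₂=47.667, s₂=4.412, n₂=6
s_p² = [20·4.797² + 5·4.412²]/25 = 22.3048
SE = √(s_p²·(1/21+1/6)) = 2.1862
t = (49.714−47.667)/2.1862 = 0.9366
df = 25
p-value (one-sided, H₁ less) = 0.82104
At α=0.01: p ≥ α → fail to reject H₀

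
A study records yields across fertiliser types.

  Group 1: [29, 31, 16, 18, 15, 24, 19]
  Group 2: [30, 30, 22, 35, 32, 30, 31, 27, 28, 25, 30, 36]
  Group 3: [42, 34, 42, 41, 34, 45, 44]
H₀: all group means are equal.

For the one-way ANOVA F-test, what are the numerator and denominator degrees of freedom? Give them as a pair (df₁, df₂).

degrees of freedom = [2, 23]

k = 3 groups, N = 26 total
df = (k−1, N−k) = (3−1, 26−3) = (2, 23)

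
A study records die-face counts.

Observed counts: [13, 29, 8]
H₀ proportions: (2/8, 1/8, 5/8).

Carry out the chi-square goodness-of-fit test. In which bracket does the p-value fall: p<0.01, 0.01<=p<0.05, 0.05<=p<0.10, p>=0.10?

n = 50; E_i = n·p_i = [12.50, 6.25, 31.25]
χ² = (13−12.50)²/12.50 + (29−6.25)²/6.25 + (8−31.25)²/31.25 = 100.1280
df = 2
p-value (upper-tail) = 0.00000
→ bracket: p<0.01

p-value bracket: p<0.01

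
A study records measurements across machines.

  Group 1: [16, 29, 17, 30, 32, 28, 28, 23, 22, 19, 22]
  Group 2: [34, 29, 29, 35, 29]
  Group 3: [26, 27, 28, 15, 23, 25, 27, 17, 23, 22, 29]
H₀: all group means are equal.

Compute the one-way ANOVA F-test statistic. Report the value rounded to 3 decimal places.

test statistic = 4.709

Group means [24.18, 31.20, 23.82], grand mean 25.333
SSB = Σnᵢ(x̄ᵢ−x̄)² = 211.927; SSW = ΣΣ(x−x̄ᵢ)² = 540.073
MSB = 211.927/2 = 105.9636; MSW = 540.073/24 = 22.5030
F = MSB/MSW = 4.7089
df = (2, 24)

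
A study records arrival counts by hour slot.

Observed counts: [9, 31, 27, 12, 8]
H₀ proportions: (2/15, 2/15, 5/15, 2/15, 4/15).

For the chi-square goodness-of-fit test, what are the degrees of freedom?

degrees of freedom = 4

df = k − 1 = 5 − 1 = 4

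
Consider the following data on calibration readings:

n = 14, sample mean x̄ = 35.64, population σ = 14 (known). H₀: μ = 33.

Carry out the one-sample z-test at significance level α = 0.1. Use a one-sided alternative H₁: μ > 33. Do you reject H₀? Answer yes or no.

SE = σ/√n = 14/√14 = 3.7417
z = (x̄−μ₀)/SE = (35.64−33)/3.7417 = 0.7056
p-value (one-sided, H₁ greater) = 0.24023
At α=0.1: p ≥ α → fail to reject H₀

reject H₀: no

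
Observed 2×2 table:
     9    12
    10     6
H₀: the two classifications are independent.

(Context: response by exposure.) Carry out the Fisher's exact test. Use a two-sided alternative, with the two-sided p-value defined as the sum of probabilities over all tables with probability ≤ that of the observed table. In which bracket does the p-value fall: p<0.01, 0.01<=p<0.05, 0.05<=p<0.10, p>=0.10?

p-value bracket: p>=0.10

Margins: r₁=21, r₂=16, c₁=19, c₂=18, n=37
p_obs = C(21,9)·C(16,10)/C(37,19); sum pmf over tables with pmf ≤ p_obs
p-value (two-sided) = 0.32454
→ bracket: p>=0.10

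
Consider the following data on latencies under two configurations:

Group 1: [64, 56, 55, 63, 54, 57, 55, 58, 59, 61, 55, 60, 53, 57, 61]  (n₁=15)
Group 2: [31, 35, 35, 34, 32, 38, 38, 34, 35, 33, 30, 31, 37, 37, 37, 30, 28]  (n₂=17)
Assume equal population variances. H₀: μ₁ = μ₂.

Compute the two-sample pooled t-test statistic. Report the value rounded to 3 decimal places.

test statistic = 21.107

x̄₁=57.867, s₁=3.357, n₁=15
x̄₂=33.824, s₂=3.087, n₂=17
s_p² = [14·3.357² + 16·3.087²]/30 = 10.3401
SE = √(s_p²·(1/15+1/17)) = 1.1391
t = (57.867−33.824)/1.1391 = 21.1068
df = 30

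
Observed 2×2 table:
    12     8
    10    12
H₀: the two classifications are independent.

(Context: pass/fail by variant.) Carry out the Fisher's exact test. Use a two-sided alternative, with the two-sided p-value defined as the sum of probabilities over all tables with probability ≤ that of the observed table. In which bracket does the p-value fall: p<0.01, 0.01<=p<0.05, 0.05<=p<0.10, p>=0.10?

Margins: r₁=20, r₂=22, c₁=22, c₂=20, n=42
p_obs = C(20,12)·C(22,10)/C(42,22); sum pmf over tables with pmf ≤ p_obs
p-value (two-sided) = 0.37425
→ bracket: p>=0.10

p-value bracket: p>=0.10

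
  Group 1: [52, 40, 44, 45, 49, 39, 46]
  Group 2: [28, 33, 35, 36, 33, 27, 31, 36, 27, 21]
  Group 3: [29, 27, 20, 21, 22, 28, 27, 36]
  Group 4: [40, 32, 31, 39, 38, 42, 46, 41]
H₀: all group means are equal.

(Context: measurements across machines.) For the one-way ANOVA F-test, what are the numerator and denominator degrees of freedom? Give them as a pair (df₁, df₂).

k = 4 groups, N = 33 total
df = (k−1, N−k) = (4−1, 33−4) = (3, 29)

degrees of freedom = [3, 29]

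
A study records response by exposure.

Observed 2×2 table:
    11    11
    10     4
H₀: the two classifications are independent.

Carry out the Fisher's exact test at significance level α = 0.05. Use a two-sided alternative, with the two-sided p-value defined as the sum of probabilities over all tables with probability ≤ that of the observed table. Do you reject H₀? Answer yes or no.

Margins: r₁=22, r₂=14, c₁=21, c₂=15, n=36
p_obs = C(22,11)·C(14,10)/C(36,21); sum pmf over tables with pmf ≤ p_obs
p-value (two-sided) = 0.30211
At α=0.05: p ≥ α → fail to reject H₀

reject H₀: no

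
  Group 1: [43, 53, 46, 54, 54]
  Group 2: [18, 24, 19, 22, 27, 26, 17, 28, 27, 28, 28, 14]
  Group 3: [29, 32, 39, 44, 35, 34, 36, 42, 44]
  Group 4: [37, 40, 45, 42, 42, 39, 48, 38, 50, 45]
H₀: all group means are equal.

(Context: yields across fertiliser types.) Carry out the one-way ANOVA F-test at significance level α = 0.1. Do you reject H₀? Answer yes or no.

Group means [50.00, 23.17, 37.22, 42.60], grand mean 35.806
SSB = Σnᵢ(x̄ᵢ−x̄)² = 3404.017; SSW = ΣΣ(x−x̄ᵢ)² = 779.622
MSB = 3404.017/3 = 1134.6722; MSW = 779.622/32 = 24.3632
F = MSB/MSW = 46.5732
df = (3, 32)
p-value (upper-tail) = 0.00000
At α=0.1: p < α → reject H₀

reject H₀: yes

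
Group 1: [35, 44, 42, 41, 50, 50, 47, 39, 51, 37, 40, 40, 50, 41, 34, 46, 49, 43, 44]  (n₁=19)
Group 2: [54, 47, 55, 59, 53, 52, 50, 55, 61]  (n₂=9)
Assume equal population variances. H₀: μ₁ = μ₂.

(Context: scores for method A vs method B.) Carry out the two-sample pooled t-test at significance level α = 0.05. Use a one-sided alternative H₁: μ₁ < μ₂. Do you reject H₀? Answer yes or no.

reject H₀: yes

x̄₁=43.316, s₁=5.250, n₁=19
x̄₂=54.000, s₂=4.272, n₂=9
s_p² = [18·5.250² + 8·4.272²]/26 = 24.6964
SE = √(s_p²·(1/19+1/9)) = 2.0109
t = (43.316−54.000)/2.0109 = -5.3131
df = 26
p-value (one-sided, H₁ less) = 0.00001
At α=0.05: p < α → reject H₀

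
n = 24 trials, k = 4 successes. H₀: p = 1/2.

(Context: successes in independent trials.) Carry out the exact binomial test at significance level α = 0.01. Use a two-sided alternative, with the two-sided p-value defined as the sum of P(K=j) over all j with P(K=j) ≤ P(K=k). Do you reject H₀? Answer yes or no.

Exact binomial: n=24, k=4, p₀=1/2=0.5000
P(X=j) = C(n,j)·p₀^j·(1−p₀)^(n−j); p = Σ P(X=j) over j with P(X=j) ≤ P(X=4)
p-value (two-sided) = 0.00154
At α=0.01: p < α → reject H₀

reject H₀: yes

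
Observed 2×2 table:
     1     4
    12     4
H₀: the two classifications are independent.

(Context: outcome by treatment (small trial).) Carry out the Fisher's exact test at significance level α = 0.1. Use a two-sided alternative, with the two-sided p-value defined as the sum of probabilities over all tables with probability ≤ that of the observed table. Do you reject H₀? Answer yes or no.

reject H₀: yes

Margins: r₁=5, r₂=16, c₁=13, c₂=8, n=21
p_obs = C(5,1)·C(16,12)/C(21,13); sum pmf over tables with pmf ≤ p_obs
p-value (two-sided) = 0.04747
At α=0.1: p < α → reject H₀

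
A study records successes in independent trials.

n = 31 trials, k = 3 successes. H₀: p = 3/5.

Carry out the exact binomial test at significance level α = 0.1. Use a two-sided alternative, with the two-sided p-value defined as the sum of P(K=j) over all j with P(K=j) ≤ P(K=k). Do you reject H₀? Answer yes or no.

Exact binomial: n=31, k=3, p₀=3/5=0.6000
P(X=j) = C(n,j)·p₀^j·(1−p₀)^(n−j); p = Σ P(X=j) over j with P(X=j) ≤ P(X=3)
p-value (two-sided) = 0.00000
At α=0.1: p < α → reject H₀

reject H₀: yes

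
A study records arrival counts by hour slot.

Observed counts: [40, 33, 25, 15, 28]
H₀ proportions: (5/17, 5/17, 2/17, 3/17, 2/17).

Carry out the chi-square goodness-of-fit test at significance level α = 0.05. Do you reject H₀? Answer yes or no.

reject H₀: yes

n = 141; E_i = n·p_i = [41.47, 41.47, 16.59, 24.88, 16.59]
χ² = (40−41.47)²/41.47 + (33−41.47)²/41.47 + (25−16.59)²/16.59 + (15−24.88)²/24.88 + (28−16.59)²/16.59 = 17.8234
df = 4
p-value (upper-tail) = 0.00134
At α=0.05: p < α → reject H₀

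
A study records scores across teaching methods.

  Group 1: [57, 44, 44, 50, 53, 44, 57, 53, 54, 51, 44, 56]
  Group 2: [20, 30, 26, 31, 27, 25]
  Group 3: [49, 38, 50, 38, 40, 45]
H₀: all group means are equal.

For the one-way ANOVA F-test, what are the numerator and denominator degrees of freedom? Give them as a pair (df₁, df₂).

degrees of freedom = [2, 21]

k = 3 groups, N = 24 total
df = (k−1, N−k) = (3−1, 24−3) = (2, 21)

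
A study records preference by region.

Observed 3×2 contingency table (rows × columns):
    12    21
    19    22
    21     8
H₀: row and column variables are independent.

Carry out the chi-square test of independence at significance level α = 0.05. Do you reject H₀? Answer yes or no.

reject H₀: yes

Row totals [33, 41, 29], col totals [52, 51], n=103
χ² = (12−16.66)²/16.66 + (21−16.34)²/16.34 + (19−20.70)²/20.70 + (22−20.30)²/20.30 + (21−14.64)²/14.64 + (8−14.36)²/14.36 = 8.4927
df = 2
p-value (upper-tail) = 0.01432
At α=0.05: p < α → reject H₀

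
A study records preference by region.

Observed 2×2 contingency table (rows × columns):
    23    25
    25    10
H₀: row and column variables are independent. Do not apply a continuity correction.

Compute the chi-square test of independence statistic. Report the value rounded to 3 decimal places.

test statistic = 4.588

Row totals [48, 35], col totals [48, 35], n=83
χ² = (23−27.76)²/27.76 + (25−20.24)²/20.24 + (25−20.24)²/20.24 + (10−14.76)²/14.76 = 4.5883
df = 1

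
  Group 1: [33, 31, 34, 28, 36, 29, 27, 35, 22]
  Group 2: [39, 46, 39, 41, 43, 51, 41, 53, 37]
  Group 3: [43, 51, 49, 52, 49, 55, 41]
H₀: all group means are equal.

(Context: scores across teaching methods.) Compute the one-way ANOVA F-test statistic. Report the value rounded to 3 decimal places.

test statistic = 27.918

Group means [30.56, 43.33, 48.57], grand mean 40.200
SSB = Σnᵢ(x̄ᵢ−x̄)² = 1416.063; SSW = ΣΣ(x−x̄ᵢ)² = 557.937
MSB = 1416.063/2 = 708.0317; MSW = 557.937/22 = 25.3608
F = MSB/MSW = 27.9184
df = (2, 22)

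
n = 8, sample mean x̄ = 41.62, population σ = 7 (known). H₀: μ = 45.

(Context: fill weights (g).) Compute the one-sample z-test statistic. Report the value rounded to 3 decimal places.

test statistic = -1.366

SE = σ/√n = 7/√8 = 2.4749
z = (x̄−μ₀)/SE = (41.62−45)/2.4749 = -1.3657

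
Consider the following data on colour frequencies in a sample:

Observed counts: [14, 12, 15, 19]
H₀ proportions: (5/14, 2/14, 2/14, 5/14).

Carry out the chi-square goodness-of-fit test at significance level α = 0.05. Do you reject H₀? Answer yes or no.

reject H₀: yes

n = 60; E_i = n·p_i = [21.43, 8.57, 8.57, 21.43]
χ² = (14−21.43)²/21.43 + (12−8.57)²/8.57 + (15−8.57)²/8.57 + (19−21.43)²/21.43 = 9.0433
df = 3
p-value (upper-tail) = 0.02872
At α=0.05: p < α → reject H₀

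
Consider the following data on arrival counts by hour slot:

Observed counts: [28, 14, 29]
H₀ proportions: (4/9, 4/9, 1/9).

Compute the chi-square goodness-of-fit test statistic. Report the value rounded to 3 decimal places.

test statistic = 66.662

n = 71; E_i = n·p_i = [31.56, 31.56, 7.89]
χ² = (28−31.56)²/31.56 + (14−31.56)²/31.56 + (29−7.89)²/7.89 = 66.6620
df = 2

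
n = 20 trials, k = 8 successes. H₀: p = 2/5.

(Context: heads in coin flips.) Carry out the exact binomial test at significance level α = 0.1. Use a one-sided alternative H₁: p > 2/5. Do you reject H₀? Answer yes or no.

reject H₀: no

Exact binomial: n=20, k=8, p₀=2/5=0.4000
P(X≥8) from Σ C(n,i)·p₀^i·(1−p₀)^(n−i)
p-value (one-sided, H₁ greater) = 0.58411
At α=0.1: p ≥ α → fail to reject H₀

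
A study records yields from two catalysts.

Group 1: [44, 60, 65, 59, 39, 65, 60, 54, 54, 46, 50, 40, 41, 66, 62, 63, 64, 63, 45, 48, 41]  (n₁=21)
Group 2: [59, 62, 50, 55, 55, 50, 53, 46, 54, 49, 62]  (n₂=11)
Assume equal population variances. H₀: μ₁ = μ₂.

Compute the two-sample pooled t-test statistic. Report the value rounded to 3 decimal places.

x̄₁=53.762, s₁=9.654, n₁=21
x̄₂=54.091, s₂=5.262, n₂=11
s_p² = [20·9.654² + 10·5.262²]/30 = 71.3573
SE = √(s_p²·(1/21+1/11)) = 3.1440
t = (53.762−54.091)/3.1440 = -0.1046
df = 30

test statistic = -0.105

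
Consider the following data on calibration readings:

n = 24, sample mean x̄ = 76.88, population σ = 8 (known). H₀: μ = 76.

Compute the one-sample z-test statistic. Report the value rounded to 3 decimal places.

SE = σ/√n = 8/√24 = 1.6330
z = (x̄−μ₀)/SE = (76.88−76)/1.6330 = 0.5389

test statistic = 0.539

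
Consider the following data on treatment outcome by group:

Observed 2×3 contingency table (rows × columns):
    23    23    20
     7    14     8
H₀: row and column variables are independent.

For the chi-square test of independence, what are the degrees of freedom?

degrees of freedom = 2

df = (r−1)(c−1) = (2−1)·(3−1) = 2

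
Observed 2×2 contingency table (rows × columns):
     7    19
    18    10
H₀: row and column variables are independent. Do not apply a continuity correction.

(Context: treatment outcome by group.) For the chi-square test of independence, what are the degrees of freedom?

df = (r−1)(c−1) = (2−1)·(2−1) = 1

degrees of freedom = 1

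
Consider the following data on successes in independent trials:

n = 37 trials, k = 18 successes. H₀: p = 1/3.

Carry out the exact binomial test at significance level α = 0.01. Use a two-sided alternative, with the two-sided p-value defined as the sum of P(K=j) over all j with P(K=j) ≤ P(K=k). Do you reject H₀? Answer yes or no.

Exact binomial: n=37, k=18, p₀=1/3=0.3333
P(X=j) = C(n,j)·p₀^j·(1−p₀)^(n−j); p = Σ P(X=j) over j with P(X=j) ≤ P(X=18)
p-value (two-sided) = 0.05522
At α=0.01: p ≥ α → fail to reject H₀

reject H₀: no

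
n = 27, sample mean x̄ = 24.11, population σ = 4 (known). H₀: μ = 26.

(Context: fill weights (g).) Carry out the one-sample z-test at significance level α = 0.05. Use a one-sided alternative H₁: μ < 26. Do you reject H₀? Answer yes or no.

SE = σ/√n = 4/√27 = 0.7698
z = (x̄−μ₀)/SE = (24.11−26)/0.7698 = -2.4552
p-value (one-sided, H₁ less) = 0.00704
At α=0.05: p < α → reject H₀

reject H₀: yes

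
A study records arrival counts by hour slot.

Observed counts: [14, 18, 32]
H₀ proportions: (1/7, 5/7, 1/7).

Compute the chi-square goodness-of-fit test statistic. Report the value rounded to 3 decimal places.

test statistic = 76.525

n = 64; E_i = n·p_i = [9.14, 45.71, 9.14]
χ² = (14−9.14)²/9.14 + (18−45.71)²/45.71 + (32−9.14)²/9.14 = 76.5250
df = 2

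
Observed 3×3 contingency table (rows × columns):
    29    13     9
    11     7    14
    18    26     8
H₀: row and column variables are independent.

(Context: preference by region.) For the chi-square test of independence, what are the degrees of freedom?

degrees of freedom = 4

df = (r−1)(c−1) = (3−1)·(3−1) = 4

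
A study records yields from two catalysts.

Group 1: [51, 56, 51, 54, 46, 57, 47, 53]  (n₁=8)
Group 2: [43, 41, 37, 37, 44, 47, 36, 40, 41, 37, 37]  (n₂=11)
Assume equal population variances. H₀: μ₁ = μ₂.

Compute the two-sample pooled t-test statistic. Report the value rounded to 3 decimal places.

test statistic = 6.846

x̄₁=51.875, s₁=3.944, n₁=8
x̄₂=40.000, s₂=3.578, n₂=11
s_p² = [7·3.944² + 10·3.578²]/17 = 13.9338
SE = √(s_p²·(1/8+1/11)) = 1.7345
t = (51.875−40.000)/1.7345 = 6.8464
df = 17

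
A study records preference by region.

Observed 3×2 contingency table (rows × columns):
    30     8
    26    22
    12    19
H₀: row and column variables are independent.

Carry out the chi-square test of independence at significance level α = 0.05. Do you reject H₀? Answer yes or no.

reject H₀: yes

Row totals [38, 48, 31], col totals [68, 49], n=117
χ² = (30−22.09)²/22.09 + (8−15.91)²/15.91 + (26−27.90)²/27.90 + (22−20.10)²/20.10 + (12−18.02)²/18.02 + (19−12.98)²/12.98 = 11.8786
df = 2
p-value (upper-tail) = 0.00263
At α=0.05: p < α → reject H₀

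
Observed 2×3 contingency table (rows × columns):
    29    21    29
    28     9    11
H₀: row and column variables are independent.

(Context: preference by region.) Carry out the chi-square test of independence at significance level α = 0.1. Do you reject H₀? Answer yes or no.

reject H₀: yes

Row totals [79, 48], col totals [57, 30, 40], n=127
χ² = (29−35.46)²/35.46 + (21−18.66)²/18.66 + (29−24.88)²/24.88 + (28−21.54)²/21.54 + (9−11.34)²/11.34 + (11−15.12)²/15.12 = 5.6896
df = 2
p-value (upper-tail) = 0.05815
At α=0.1: p < α → reject H₀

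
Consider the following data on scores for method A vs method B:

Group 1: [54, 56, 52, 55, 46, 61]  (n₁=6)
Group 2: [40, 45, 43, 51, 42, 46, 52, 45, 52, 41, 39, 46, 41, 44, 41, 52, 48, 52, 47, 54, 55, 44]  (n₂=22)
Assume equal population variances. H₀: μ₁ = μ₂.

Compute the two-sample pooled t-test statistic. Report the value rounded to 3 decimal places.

test statistic = 3.360

x̄₁=54.000, s₁=4.940, n₁=6
x̄₂=46.364, s₂=4.933, n₂=22
s_p² = [5·4.940² + 21·4.933²]/26 = 24.3497
SE = √(s_p²·(1/6+1/22)) = 2.2727
t = (54.000−46.364)/2.2727 = 3.3601
df = 26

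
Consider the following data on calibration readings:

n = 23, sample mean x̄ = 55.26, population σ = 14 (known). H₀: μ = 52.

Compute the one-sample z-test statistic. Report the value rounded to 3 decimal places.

test statistic = 1.117

SE = σ/√n = 14/√23 = 2.9192
z = (x̄−μ₀)/SE = (55.26−52)/2.9192 = 1.1167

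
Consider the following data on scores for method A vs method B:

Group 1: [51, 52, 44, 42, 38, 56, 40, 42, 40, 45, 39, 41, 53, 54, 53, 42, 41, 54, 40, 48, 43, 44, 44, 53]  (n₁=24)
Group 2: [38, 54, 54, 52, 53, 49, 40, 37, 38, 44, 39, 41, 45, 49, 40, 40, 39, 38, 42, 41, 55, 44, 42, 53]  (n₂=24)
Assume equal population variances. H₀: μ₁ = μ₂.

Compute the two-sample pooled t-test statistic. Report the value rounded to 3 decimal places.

test statistic = 0.770

x̄₁=45.792, s₁=5.823, n₁=24
x̄₂=44.458, s₂=6.164, n₂=24
s_p² = [23·5.823² + 23·6.164²]/46 = 35.9547
SE = √(s_p²·(1/24+1/24)) = 1.7310
t = (45.792−44.458)/1.7310 = 0.7703
df = 46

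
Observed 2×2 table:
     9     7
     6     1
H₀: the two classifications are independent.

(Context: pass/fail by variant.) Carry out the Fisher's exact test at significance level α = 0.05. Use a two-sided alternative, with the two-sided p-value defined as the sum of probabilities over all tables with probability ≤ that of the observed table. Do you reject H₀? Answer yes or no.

reject H₀: no

Margins: r₁=16, r₂=7, c₁=15, c₂=8, n=23
p_obs = C(16,9)·C(7,6)/C(23,15); sum pmf over tables with pmf ≤ p_obs
p-value (two-sided) = 0.34522
At α=0.05: p ≥ α → fail to reject H₀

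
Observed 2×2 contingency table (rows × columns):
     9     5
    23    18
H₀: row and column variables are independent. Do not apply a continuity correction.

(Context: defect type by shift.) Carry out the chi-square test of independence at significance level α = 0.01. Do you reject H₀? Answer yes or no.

reject H₀: no

Row totals [14, 41], col totals [32, 23], n=55
χ² = (9−8.15)²/8.15 + (5−5.85)²/5.85 + (23−23.85)²/23.85 + (18−17.15)²/17.15 = 0.2876
df = 1
p-value (upper-tail) = 0.59177
At α=0.01: p ≥ α → fail to reject H₀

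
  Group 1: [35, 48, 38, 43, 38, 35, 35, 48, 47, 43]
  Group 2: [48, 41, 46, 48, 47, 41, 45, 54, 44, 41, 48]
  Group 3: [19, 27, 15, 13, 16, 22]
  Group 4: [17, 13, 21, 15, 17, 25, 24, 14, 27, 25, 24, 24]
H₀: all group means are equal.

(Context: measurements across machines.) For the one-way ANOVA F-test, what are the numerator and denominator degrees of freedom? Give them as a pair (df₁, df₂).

k = 4 groups, N = 39 total
df = (k−1, N−k) = (4−1, 39−4) = (3, 35)

degrees of freedom = [3, 35]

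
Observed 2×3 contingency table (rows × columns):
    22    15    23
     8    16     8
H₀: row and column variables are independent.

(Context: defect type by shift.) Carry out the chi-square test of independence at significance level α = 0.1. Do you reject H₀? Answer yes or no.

Row totals [60, 32], col totals [30, 31, 31], n=92
χ² = (22−19.57)²/19.57 + (15−20.22)²/20.22 + (23−20.22)²/20.22 + (8−10.43)²/10.43 + (16−10.78)²/10.78 + (8−10.78)²/10.78 = 5.8432
df = 2
p-value (upper-tail) = 0.05385
At α=0.1: p < α → reject H₀

reject H₀: yes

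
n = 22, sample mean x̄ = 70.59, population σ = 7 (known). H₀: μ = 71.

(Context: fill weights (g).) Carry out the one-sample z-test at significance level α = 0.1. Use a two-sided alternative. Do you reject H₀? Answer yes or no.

reject H₀: no

SE = σ/√n = 7/√22 = 1.4924
z = (x̄−μ₀)/SE = (70.59−71)/1.4924 = -0.2747
p-value (two-sided) = 0.78353
At α=0.1: p ≥ α → fail to reject H₀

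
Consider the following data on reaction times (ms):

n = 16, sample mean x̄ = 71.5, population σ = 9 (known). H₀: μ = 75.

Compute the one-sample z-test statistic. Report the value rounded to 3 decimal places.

test statistic = -1.556

SE = σ/√n = 9/√16 = 2.2500
z = (x̄−μ₀)/SE = (71.5−75)/2.2500 = -1.5556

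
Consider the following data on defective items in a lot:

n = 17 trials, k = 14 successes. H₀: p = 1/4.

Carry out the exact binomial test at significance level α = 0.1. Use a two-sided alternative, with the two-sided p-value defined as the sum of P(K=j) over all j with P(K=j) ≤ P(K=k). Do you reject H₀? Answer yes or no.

reject H₀: yes

Exact binomial: n=17, k=14, p₀=1/4=0.2500
P(X=j) = C(n,j)·p₀^j·(1−p₀)^(n−j); p = Σ P(X=j) over j with P(X=j) ≤ P(X=14)
p-value (two-sided) = 0.00000
At α=0.1: p < α → reject H₀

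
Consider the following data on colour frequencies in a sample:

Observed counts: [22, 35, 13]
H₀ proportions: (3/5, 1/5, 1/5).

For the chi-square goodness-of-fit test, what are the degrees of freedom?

degrees of freedom = 2

df = k − 1 = 3 − 1 = 2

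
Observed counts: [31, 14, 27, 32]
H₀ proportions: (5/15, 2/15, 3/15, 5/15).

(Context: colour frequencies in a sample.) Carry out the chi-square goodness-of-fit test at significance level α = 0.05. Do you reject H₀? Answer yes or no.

reject H₀: no

n = 104; E_i = n·p_i = [34.67, 13.87, 20.80, 34.67]
χ² = (31−34.67)²/34.67 + (14−13.87)²/13.87 + (27−20.80)²/20.80 + (32−34.67)²/34.67 = 2.4423
df = 3
p-value (upper-tail) = 0.48581
At α=0.05: p ≥ α → fail to reject H₀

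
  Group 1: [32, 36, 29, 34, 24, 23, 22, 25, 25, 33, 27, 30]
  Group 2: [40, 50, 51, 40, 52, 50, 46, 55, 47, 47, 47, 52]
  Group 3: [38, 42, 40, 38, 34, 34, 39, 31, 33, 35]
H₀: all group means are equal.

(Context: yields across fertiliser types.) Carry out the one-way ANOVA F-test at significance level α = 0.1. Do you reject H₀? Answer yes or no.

reject H₀: yes

Group means [28.33, 48.08, 36.40], grand mean 37.676
SSB = Σnᵢ(x̄ᵢ−x̄)² = 2363.458; SSW = ΣΣ(x−x̄ᵢ)² = 583.983
MSB = 2363.458/2 = 1181.7289; MSW = 583.983/31 = 18.8382
F = MSB/MSW = 62.7306
df = (2, 31)
p-value (upper-tail) = 0.00000
At α=0.1: p < α → reject H₀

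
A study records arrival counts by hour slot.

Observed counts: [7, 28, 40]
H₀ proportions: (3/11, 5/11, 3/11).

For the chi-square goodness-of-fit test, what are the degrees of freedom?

degrees of freedom = 2

df = k − 1 = 3 − 1 = 2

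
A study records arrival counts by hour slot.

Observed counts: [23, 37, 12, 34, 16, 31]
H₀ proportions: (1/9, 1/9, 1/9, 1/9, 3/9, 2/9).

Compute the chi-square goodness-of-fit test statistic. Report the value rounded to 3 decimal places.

test statistic = 68.402

n = 153; E_i = n·p_i = [17.00, 17.00, 17.00, 17.00, 51.00, 34.00]
χ² = (23−17.00)²/17.00 + (37−17.00)²/17.00 + (12−17.00)²/17.00 + (34−17.00)²/17.00 + (16−51.00)²/51.00 + (31−34.00)²/34.00 = 68.4020
df = 5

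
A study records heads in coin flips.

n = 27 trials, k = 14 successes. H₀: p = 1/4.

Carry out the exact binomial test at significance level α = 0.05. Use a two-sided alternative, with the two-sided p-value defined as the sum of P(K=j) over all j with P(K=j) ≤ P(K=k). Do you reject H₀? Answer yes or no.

Exact binomial: n=27, k=14, p₀=1/4=0.2500
P(X=j) = C(n,j)·p₀^j·(1−p₀)^(n−j); p = Σ P(X=j) over j with P(X=j) ≤ P(X=14)
p-value (two-sided) = 0.00287
At α=0.05: p < α → reject H₀

reject H₀: yes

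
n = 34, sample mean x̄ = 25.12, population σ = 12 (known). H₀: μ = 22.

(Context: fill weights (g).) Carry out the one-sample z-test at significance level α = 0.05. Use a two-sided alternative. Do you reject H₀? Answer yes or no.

SE = σ/√n = 12/√34 = 2.0580
z = (x̄−μ₀)/SE = (25.12−22)/2.0580 = 1.5160
p-value (two-sided) = 0.12951
At α=0.05: p ≥ α → fail to reject H₀

reject H₀: no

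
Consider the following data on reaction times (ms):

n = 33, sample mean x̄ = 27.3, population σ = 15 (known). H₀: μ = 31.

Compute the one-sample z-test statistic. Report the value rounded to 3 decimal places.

SE = σ/√n = 15/√33 = 2.6112
z = (x̄−μ₀)/SE = (27.3−31)/2.6112 = -1.4170

test statistic = -1.417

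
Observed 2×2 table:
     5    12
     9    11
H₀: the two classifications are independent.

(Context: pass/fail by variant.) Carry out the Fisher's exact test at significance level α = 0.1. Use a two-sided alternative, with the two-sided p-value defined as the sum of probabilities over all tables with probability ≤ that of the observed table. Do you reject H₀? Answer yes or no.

reject H₀: no

Margins: r₁=17, r₂=20, c₁=14, c₂=23, n=37
p_obs = C(17,5)·C(20,9)/C(37,14); sum pmf over tables with pmf ≤ p_obs
p-value (two-sided) = 0.49786
At α=0.1: p ≥ α → fail to reject H₀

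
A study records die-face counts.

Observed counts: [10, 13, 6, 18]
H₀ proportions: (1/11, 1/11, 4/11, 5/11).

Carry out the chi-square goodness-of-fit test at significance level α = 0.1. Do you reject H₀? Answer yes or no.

n = 47; E_i = n·p_i = [4.27, 4.27, 17.09, 21.36]
χ² = (10−4.27)²/4.27 + (13−4.27)²/4.27 + (6−17.09)²/17.09 + (18−21.36)²/21.36 = 33.2298
df = 3
p-value (upper-tail) = 0.00000
At α=0.1: p < α → reject H₀

reject H₀: yes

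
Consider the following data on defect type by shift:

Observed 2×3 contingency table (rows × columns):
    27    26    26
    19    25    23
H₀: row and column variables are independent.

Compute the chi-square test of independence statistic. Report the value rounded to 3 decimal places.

Row totals [79, 67], col totals [46, 51, 49], n=146
χ² = (27−24.89)²/24.89 + (26−27.60)²/27.60 + (26−26.51)²/26.51 + (19−21.11)²/21.11 + (25−23.40)²/23.40 + (23−22.49)²/22.49 = 0.6124
df = 2

test statistic = 0.612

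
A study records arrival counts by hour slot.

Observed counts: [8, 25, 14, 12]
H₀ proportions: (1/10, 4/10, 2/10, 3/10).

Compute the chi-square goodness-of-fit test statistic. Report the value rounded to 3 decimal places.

n = 59; E_i = n·p_i = [5.90, 23.60, 11.80, 17.70]
χ² = (8−5.90)²/5.90 + (25−23.60)²/23.60 + (14−11.80)²/11.80 + (12−17.70)²/17.70 = 3.0763
df = 3

test statistic = 3.076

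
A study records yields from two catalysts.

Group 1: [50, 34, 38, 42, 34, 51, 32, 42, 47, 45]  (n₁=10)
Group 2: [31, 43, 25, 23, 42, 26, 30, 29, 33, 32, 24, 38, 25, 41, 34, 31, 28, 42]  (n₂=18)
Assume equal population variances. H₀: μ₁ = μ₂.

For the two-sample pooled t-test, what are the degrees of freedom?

degrees of freedom = 26

df = n₁ + n₂ − 2 = 10 + 18 − 2 = 26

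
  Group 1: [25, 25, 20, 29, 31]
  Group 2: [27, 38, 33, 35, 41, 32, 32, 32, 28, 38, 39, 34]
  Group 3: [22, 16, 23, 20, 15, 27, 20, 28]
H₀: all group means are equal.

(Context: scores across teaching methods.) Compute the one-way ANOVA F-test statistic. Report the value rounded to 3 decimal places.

Group means [26.00, 34.08, 21.38], grand mean 28.400
SSB = Σnᵢ(x̄ᵢ−x̄)² = 811.208; SSW = ΣΣ(x−x̄ᵢ)² = 428.792
MSB = 811.208/2 = 405.6042; MSW = 428.792/22 = 19.4905
F = MSB/MSW = 20.8103
df = (2, 22)

test statistic = 20.810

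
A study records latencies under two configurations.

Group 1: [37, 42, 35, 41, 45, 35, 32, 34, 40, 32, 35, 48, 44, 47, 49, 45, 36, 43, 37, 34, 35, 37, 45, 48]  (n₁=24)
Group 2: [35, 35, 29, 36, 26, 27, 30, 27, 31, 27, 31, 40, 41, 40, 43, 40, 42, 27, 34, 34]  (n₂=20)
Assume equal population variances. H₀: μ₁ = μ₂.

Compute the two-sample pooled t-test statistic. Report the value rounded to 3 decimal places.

test statistic = 3.569

x̄₁=39.833, s₁=5.538, n₁=24
x̄₂=33.750, s₂=5.739, n₂=20
s_p² = [23·5.538² + 19·5.739²]/42 = 31.6925
SE = √(s_p²·(1/24+1/20)) = 1.7044
t = (39.833−33.750)/1.7044 = 3.5691
df = 42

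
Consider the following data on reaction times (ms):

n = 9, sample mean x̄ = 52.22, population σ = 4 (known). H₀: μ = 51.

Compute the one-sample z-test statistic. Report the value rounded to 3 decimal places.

SE = σ/√n = 4/√9 = 1.3333
z = (x̄−μ₀)/SE = (52.22−51)/1.3333 = 0.9150

test statistic = 0.915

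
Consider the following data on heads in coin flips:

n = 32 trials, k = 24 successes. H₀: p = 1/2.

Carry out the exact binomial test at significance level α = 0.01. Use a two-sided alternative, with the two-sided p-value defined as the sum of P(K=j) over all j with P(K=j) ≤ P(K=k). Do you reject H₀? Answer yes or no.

reject H₀: yes

Exact binomial: n=32, k=24, p₀=1/2=0.5000
P(X=j) = C(n,j)·p₀^j·(1−p₀)^(n−j); p = Σ P(X=j) over j with P(X=j) ≤ P(X=24)
p-value (two-sided) = 0.00700
At α=0.01: p < α → reject H₀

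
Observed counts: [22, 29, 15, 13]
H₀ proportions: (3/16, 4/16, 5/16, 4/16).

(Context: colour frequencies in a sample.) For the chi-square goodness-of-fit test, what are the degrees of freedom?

df = k − 1 = 4 − 1 = 3

degrees of freedom = 3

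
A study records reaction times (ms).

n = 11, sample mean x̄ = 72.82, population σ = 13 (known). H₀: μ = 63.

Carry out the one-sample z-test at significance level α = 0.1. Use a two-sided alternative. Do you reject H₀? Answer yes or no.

SE = σ/√n = 13/√11 = 3.9196
z = (x̄−μ₀)/SE = (72.82−63)/3.9196 = 2.5053
p-value (two-sided) = 0.01223
At α=0.1: p < α → reject H₀

reject H₀: yes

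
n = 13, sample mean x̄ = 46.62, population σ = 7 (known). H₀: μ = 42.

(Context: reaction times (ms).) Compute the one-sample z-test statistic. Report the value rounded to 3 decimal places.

test statistic = 2.380

SE = σ/√n = 7/√13 = 1.9415
z = (x̄−μ₀)/SE = (46.62−42)/1.9415 = 2.3797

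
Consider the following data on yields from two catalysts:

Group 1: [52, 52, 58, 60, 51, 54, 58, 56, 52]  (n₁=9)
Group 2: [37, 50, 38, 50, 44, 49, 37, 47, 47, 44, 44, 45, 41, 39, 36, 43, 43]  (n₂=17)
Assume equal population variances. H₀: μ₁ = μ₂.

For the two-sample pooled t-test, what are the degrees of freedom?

degrees of freedom = 24

df = n₁ + n₂ − 2 = 9 + 17 − 2 = 24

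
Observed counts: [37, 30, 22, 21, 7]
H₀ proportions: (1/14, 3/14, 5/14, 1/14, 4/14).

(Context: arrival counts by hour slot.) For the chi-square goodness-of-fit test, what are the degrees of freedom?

degrees of freedom = 4

df = k − 1 = 5 − 1 = 4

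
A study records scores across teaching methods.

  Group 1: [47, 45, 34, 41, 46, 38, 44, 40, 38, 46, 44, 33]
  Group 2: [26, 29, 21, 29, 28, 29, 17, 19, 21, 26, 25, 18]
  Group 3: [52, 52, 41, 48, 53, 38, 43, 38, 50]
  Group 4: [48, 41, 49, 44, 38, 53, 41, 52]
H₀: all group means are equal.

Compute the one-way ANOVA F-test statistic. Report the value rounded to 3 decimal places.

test statistic = 43.996

Group means [41.33, 24.00, 46.11, 45.75], grand mean 38.171
SSB = Σnᵢ(x̄ᵢ−x̄)² = 3556.749; SSW = ΣΣ(x−x̄ᵢ)² = 997.056
MSB = 3556.749/3 = 1185.5831; MSW = 997.056/37 = 26.9474
F = MSB/MSW = 43.9961
df = (3, 37)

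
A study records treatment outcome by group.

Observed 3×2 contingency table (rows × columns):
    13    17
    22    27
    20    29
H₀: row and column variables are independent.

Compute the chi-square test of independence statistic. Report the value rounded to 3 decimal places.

test statistic = 0.169

Row totals [30, 49, 49], col totals [55, 73], n=128
χ² = (13−12.89)²/12.89 + (17−17.11)²/17.11 + (22−21.05)²/21.05 + (27−27.95)²/27.95 + (20−21.05)²/21.05 + (29−27.95)²/27.95 = 0.1687
df = 2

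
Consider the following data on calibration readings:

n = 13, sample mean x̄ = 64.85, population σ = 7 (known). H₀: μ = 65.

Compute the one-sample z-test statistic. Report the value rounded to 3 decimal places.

SE = σ/√n = 7/√13 = 1.9415
z = (x̄−μ₀)/SE = (64.85−65)/1.9415 = -0.0773

test statistic = -0.077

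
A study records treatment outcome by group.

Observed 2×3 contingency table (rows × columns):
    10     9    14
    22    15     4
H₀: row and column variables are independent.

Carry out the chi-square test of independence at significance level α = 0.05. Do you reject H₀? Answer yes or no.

Row totals [33, 41], col totals [32, 24, 18], n=74
χ² = (10−14.27)²/14.27 + (9−10.70)²/10.70 + (14−8.03)²/8.03 + (22−17.73)²/17.73 + (15−13.30)²/13.30 + (4−9.97)²/9.97 = 10.8171
df = 2
p-value (upper-tail) = 0.00448
At α=0.05: p < α → reject H₀

reject H₀: yes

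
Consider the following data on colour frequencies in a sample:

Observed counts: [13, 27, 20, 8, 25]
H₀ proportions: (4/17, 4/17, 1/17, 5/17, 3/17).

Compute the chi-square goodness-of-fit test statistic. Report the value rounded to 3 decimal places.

n = 93; E_i = n·p_i = [21.88, 21.88, 5.47, 27.35, 16.41]
χ² = (13−21.88)²/21.88 + (27−21.88)²/21.88 + (20−5.47)²/5.47 + (8−27.35)²/27.35 + (25−16.41)²/16.41 = 61.5781
df = 4

test statistic = 61.578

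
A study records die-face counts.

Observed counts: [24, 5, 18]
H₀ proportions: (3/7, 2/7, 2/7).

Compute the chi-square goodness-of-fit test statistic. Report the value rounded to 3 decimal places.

test statistic = 7.585

n = 47; E_i = n·p_i = [20.14, 13.43, 13.43]
χ² = (24−20.14)²/20.14 + (5−13.43)²/13.43 + (18−13.43)²/13.43 = 7.5851
df = 2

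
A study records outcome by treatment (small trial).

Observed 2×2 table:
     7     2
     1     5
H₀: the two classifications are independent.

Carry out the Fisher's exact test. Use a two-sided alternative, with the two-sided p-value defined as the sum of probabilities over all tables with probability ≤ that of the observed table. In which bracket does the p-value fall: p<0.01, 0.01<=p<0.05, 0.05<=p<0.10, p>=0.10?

Margins: r₁=9, r₂=6, c₁=8, c₂=7, n=15
p_obs = C(9,7)·C(6,1)/C(15,8); sum pmf over tables with pmf ≤ p_obs
p-value (two-sided) = 0.04056
→ bracket: 0.01<=p<0.05

p-value bracket: 0.01<=p<0.05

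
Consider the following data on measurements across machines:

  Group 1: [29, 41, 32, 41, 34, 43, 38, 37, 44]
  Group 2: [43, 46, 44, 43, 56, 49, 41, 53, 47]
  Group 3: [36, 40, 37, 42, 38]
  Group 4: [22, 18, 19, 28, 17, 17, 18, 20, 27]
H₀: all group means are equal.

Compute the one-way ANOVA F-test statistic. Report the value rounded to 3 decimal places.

Group means [37.67, 46.89, 38.60, 20.67], grand mean 35.625
SSB = Σnᵢ(x̄ᵢ−x̄)² = 3237.411; SSW = ΣΣ(x−x̄ᵢ)² = 574.089
MSB = 3237.411/3 = 1079.1370; MSW = 574.089/28 = 20.5032
F = MSB/MSW = 52.6327
df = (3, 28)

test statistic = 52.633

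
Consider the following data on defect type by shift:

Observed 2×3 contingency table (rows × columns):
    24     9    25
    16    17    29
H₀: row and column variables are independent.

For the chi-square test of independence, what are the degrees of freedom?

degrees of freedom = 2

df = (r−1)(c−1) = (2−1)·(3−1) = 2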